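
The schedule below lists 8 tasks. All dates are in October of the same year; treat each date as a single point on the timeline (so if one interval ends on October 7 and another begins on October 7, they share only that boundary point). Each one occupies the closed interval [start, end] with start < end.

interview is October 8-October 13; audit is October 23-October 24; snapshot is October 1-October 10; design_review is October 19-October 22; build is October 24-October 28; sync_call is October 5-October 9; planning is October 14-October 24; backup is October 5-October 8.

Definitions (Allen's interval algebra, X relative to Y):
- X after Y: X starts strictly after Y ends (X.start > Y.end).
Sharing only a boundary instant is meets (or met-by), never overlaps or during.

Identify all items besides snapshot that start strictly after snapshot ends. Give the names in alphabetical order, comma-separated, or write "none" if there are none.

audit, build, design_review, planning

Target snapshot = [October 1, October 10].
audit [October 23, October 24] → after → yes.
backup [October 5, October 8] → during → no.
build [October 24, October 28] → after → yes.
design_review [October 19, October 22] → after → yes.
interview [October 8, October 13] → overlapped-by → no.
planning [October 14, October 24] → after → yes.
sync_call [October 5, October 9] → during → no.
Result: audit, build, design_review, planning.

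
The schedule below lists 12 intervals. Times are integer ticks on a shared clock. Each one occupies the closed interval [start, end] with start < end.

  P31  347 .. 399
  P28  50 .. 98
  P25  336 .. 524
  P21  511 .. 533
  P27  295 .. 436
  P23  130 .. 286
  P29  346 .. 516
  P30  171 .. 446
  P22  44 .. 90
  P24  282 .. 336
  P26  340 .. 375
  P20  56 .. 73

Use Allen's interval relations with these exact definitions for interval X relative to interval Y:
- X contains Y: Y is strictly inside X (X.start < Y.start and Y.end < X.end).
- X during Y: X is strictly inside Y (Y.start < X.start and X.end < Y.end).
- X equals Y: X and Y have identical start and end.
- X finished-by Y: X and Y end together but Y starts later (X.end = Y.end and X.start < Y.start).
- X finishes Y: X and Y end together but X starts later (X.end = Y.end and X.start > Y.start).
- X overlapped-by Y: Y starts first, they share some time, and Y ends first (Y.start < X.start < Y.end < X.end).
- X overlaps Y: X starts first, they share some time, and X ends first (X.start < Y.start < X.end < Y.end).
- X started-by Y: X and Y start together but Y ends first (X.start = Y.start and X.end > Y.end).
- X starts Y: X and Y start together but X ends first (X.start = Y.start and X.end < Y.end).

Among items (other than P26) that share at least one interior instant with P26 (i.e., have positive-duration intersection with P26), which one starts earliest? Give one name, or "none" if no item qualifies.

P30

Target P26 = [340, 375].
P20 [56, 73] → before → excluded.
P21 [511, 533] → after → excluded.
P22 [44, 90] → before → excluded.
P23 [130, 286] → before → excluded.
P24 [282, 336] → before → excluded.
P25 [336, 524] → contains → candidate.
P27 [295, 436] → contains → candidate.
P28 [50, 98] → before → excluded.
P29 [346, 516] → overlapped-by → candidate.
P30 [171, 446] → contains → candidate.
P31 [347, 399] → overlapped-by → candidate.
Among candidates, earliest start is 171 → P30.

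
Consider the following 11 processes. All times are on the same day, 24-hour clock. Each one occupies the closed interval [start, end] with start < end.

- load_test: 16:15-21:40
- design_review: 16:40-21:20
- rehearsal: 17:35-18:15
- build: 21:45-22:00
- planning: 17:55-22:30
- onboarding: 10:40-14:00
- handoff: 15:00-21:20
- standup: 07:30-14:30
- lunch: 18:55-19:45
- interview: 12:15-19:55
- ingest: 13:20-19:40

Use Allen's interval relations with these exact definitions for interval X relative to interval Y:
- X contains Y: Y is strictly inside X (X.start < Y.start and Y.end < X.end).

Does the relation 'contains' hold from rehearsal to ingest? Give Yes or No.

No

rehearsal = [17:35, 18:15], ingest = [13:20, 19:40].
Actual relation of rehearsal to ingest: during.
Asked whether 'contains' holds → No.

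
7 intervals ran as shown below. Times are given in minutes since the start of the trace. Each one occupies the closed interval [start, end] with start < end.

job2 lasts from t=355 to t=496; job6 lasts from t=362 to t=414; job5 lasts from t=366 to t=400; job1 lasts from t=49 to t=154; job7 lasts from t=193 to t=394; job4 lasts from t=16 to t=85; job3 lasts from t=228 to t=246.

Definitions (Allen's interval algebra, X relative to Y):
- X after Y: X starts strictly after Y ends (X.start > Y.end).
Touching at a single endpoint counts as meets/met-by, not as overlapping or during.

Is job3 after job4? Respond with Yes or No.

job3 = [t=228, t=246], job4 = [t=16, t=85].
Actual relation of job3 to job4: after.
Asked whether 'after' holds → Yes.

Yes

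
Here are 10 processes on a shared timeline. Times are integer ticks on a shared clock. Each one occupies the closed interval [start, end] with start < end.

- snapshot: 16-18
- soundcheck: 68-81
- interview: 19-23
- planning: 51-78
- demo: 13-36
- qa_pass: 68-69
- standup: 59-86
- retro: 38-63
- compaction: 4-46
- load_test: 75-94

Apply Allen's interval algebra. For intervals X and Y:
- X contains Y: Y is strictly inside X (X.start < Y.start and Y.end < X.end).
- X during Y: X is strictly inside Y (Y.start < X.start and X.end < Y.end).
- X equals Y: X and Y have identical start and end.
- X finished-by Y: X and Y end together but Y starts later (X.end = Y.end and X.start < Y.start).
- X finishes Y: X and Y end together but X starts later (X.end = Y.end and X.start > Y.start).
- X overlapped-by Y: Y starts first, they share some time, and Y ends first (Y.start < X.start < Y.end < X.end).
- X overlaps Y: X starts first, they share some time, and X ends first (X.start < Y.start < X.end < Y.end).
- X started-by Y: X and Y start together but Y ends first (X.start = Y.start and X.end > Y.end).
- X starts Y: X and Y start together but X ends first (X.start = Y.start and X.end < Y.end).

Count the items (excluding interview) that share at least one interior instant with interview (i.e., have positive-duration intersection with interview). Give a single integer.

2

Target interview = [19, 23].
compaction [4, 46] → contains → counts.
demo [13, 36] → contains → counts.
load_test [75, 94] → after → no.
planning [51, 78] → after → no.
qa_pass [68, 69] → after → no.
retro [38, 63] → after → no.
snapshot [16, 18] → before → no.
soundcheck [68, 81] → after → no.
standup [59, 86] → after → no.
Total: 2.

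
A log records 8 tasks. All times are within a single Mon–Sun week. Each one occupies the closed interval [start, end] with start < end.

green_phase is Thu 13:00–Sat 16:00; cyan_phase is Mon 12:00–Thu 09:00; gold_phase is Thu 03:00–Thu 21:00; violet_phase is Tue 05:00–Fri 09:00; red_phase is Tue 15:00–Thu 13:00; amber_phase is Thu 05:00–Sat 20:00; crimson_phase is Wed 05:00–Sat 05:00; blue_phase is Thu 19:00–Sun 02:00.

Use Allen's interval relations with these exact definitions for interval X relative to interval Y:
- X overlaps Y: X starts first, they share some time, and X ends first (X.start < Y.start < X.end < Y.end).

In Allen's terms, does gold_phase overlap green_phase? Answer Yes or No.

gold_phase = [Thu 03:00, Thu 21:00], green_phase = [Thu 13:00, Sat 16:00].
Actual relation of gold_phase to green_phase: overlaps.
Asked whether 'overlaps' holds → Yes.

Yes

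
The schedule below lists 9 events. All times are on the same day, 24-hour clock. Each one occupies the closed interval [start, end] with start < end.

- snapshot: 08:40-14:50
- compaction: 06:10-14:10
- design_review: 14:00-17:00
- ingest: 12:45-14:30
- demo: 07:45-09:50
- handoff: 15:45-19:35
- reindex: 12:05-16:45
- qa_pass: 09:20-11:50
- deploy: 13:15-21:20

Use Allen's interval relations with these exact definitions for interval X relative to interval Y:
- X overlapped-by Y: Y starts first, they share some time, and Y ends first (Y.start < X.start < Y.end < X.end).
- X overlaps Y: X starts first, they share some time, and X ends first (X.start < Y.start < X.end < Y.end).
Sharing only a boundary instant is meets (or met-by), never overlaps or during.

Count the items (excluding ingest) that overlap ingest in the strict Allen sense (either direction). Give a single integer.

3

Target ingest = [12:45, 14:30].
compaction [06:10, 14:10] → overlaps → counts.
demo [07:45, 09:50] → before → no.
deploy [13:15, 21:20] → overlapped-by → counts.
design_review [14:00, 17:00] → overlapped-by → counts.
handoff [15:45, 19:35] → after → no.
qa_pass [09:20, 11:50] → before → no.
reindex [12:05, 16:45] → contains → no.
snapshot [08:40, 14:50] → contains → no.
Total: 3.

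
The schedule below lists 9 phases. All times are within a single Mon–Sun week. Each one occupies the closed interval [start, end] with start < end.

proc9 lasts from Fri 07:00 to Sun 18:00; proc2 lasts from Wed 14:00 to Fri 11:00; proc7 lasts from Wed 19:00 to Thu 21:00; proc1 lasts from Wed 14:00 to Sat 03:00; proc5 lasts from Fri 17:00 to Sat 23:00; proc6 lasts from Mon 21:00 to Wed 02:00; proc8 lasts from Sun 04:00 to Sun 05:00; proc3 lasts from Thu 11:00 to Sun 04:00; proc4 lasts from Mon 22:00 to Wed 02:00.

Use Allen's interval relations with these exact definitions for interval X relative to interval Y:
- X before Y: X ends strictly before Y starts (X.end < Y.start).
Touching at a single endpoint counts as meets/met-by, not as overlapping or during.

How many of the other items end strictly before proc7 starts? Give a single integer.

2

Target proc7 = [Wed 19:00, Thu 21:00].
proc1 [Wed 14:00, Sat 03:00] → contains → no.
proc2 [Wed 14:00, Fri 11:00] → contains → no.
proc3 [Thu 11:00, Sun 04:00] → overlapped-by → no.
proc4 [Mon 22:00, Wed 02:00] → before → counts.
proc5 [Fri 17:00, Sat 23:00] → after → no.
proc6 [Mon 21:00, Wed 02:00] → before → counts.
proc8 [Sun 04:00, Sun 05:00] → after → no.
proc9 [Fri 07:00, Sun 18:00] → after → no.
Total: 2.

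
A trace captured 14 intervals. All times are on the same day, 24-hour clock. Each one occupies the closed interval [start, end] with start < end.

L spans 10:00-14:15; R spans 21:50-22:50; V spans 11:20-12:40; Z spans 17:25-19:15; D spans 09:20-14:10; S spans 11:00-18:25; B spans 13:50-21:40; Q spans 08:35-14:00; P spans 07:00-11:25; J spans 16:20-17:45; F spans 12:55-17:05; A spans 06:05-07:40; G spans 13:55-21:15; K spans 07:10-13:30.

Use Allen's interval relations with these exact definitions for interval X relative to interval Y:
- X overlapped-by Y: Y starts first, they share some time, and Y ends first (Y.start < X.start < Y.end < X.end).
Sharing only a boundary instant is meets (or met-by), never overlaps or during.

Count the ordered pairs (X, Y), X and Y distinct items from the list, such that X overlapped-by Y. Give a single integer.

35

Checking all 182 ordered pairs for relation 'overlapped-by'; matching pairs in alphabetical order:
(B, D): B overlapped-by D ✓
(B, F): B overlapped-by F ✓
(B, L): B overlapped-by L ✓
(B, Q): B overlapped-by Q ✓
(B, S): B overlapped-by S ✓
(D, K): D overlapped-by K ✓
(D, P): D overlapped-by P ✓
(D, Q): D overlapped-by Q ✓
(F, D): F overlapped-by D ✓
(F, K): F overlapped-by K ✓
(F, L): F overlapped-by L ✓
(F, Q): F overlapped-by Q ✓
(G, D): G overlapped-by D ✓
(G, F): G overlapped-by F ✓
(G, L): G overlapped-by L ✓
(G, Q): G overlapped-by Q ✓
(G, S): G overlapped-by S ✓
(J, F): J overlapped-by F ✓
(K, A): K overlapped-by A ✓
(K, P): K overlapped-by P ✓
(L, D): L overlapped-by D ✓
(L, K): L overlapped-by K ✓
(L, P): L overlapped-by P ✓
(L, Q): L overlapped-by Q ✓
... plus 11 further pairs not listed.
Count: 35.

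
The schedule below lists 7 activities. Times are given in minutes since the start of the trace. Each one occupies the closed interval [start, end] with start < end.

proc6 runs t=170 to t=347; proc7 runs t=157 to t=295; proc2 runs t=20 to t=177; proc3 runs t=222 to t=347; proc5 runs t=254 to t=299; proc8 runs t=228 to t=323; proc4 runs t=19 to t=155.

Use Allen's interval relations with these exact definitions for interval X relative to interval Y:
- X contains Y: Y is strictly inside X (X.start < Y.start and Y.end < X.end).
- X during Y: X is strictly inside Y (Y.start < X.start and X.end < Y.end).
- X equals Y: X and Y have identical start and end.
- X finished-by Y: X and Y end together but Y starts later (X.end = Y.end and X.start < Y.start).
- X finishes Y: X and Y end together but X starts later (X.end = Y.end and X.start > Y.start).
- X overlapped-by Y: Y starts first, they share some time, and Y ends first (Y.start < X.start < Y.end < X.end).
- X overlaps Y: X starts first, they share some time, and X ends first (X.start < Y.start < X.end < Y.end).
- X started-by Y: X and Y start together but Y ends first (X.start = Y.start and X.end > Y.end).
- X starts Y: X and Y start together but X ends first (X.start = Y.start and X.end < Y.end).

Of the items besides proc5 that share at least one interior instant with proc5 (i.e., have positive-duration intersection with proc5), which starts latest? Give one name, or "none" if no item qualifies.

Target proc5 = [t=254, t=299].
proc2 [t=20, t=177] → before → excluded.
proc3 [t=222, t=347] → contains → candidate.
proc4 [t=19, t=155] → before → excluded.
proc6 [t=170, t=347] → contains → candidate.
proc7 [t=157, t=295] → overlaps → candidate.
proc8 [t=228, t=323] → contains → candidate.
Among candidates, latest start is t=228 → proc8.

proc8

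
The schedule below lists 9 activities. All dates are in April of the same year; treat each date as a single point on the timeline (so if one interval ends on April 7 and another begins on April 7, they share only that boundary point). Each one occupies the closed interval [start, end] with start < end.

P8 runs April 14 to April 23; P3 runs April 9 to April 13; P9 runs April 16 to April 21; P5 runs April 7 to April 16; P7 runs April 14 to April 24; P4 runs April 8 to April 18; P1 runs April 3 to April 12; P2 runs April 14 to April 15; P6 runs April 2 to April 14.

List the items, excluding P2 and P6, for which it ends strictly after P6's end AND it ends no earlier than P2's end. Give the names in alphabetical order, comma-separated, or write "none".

Conditions: its end is strictly after P6's end (X.end > April 14) AND its end is no earlier than P2's end (X.end >= April 15).
P1: end April 12 > April 14? ✗; end April 12 >= April 15? ✗ → no.
P3: end April 13 > April 14? ✗; end April 13 >= April 15? ✗ → no.
P4: end April 18 > April 14? ✓; end April 18 >= April 15? ✓ → yes.
P5: end April 16 > April 14? ✓; end April 16 >= April 15? ✓ → yes.
P7: end April 24 > April 14? ✓; end April 24 >= April 15? ✓ → yes.
P8: end April 23 > April 14? ✓; end April 23 >= April 15? ✓ → yes.
P9: end April 21 > April 14? ✓; end April 21 >= April 15? ✓ → yes.
Result: P4, P5, P7, P8, P9.

P4, P5, P7, P8, P9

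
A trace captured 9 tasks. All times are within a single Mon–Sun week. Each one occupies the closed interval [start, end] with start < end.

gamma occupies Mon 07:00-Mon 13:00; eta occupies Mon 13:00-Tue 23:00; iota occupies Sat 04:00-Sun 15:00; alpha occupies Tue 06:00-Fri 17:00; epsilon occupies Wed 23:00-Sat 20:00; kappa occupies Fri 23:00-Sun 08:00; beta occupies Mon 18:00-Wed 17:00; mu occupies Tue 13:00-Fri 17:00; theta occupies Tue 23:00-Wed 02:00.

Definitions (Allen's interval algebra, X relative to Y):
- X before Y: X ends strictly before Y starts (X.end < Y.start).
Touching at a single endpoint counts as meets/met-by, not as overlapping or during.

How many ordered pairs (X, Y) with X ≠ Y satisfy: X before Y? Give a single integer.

20

Checking all 72 ordered pairs for relation 'before'; matching pairs in alphabetical order:
(alpha, iota): alpha before iota ✓
(alpha, kappa): alpha before kappa ✓
(beta, epsilon): beta before epsilon ✓
(beta, iota): beta before iota ✓
(beta, kappa): beta before kappa ✓
(eta, epsilon): eta before epsilon ✓
(eta, iota): eta before iota ✓
(eta, kappa): eta before kappa ✓
(gamma, alpha): gamma before alpha ✓
(gamma, beta): gamma before beta ✓
(gamma, epsilon): gamma before epsilon ✓
(gamma, iota): gamma before iota ✓
(gamma, kappa): gamma before kappa ✓
(gamma, mu): gamma before mu ✓
(gamma, theta): gamma before theta ✓
(mu, iota): mu before iota ✓
(mu, kappa): mu before kappa ✓
(theta, epsilon): theta before epsilon ✓
(theta, iota): theta before iota ✓
(theta, kappa): theta before kappa ✓
Count: 20.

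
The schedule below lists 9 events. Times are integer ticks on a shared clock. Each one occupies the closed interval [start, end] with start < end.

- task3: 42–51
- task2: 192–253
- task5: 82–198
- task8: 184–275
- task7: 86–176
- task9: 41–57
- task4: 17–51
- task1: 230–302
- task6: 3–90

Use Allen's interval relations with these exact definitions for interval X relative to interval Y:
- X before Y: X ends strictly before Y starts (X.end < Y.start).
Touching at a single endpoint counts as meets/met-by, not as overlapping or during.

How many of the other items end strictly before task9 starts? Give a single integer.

0

Target task9 = [41, 57].
task1 [230, 302] → after → no.
task2 [192, 253] → after → no.
task3 [42, 51] → during → no.
task4 [17, 51] → overlaps → no.
task5 [82, 198] → after → no.
task6 [3, 90] → contains → no.
task7 [86, 176] → after → no.
task8 [184, 275] → after → no.
Total: 0.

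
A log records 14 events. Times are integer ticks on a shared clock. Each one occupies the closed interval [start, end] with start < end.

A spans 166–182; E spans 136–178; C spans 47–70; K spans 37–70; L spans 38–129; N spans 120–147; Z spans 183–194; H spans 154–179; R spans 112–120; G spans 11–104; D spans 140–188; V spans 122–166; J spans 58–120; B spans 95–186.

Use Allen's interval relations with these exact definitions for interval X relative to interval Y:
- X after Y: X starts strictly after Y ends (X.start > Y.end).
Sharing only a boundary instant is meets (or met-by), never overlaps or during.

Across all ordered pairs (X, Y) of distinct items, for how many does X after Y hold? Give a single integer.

Checking all 182 ordered pairs for relation 'after'; matching pairs in alphabetical order:
(A, C): A after C ✓
(A, G): A after G ✓
(A, J): A after J ✓
(A, K): A after K ✓
(A, L): A after L ✓
(A, N): A after N ✓
(A, R): A after R ✓
(B, C): B after C ✓
(B, K): B after K ✓
(D, C): D after C ✓
(D, G): D after G ✓
(D, J): D after J ✓
(D, K): D after K ✓
(D, L): D after L ✓
(D, R): D after R ✓
(E, C): E after C ✓
(E, G): E after G ✓
(E, J): E after J ✓
(E, K): E after K ✓
(E, L): E after L ✓
(E, R): E after R ✓
(H, C): H after C ✓
(H, G): H after G ✓
(H, J): H after J ✓
... plus 26 further pairs not listed.
Count: 50.

50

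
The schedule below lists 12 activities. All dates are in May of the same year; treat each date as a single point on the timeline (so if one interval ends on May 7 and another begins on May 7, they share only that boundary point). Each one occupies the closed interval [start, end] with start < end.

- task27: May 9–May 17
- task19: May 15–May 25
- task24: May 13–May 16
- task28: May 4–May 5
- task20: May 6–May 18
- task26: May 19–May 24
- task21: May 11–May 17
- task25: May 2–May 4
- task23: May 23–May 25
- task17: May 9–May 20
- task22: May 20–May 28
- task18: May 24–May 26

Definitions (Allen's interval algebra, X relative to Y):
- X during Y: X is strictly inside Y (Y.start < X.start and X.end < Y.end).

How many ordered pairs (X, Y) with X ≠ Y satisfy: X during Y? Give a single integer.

10

Checking all 132 ordered pairs for relation 'during'; matching pairs in alphabetical order:
(task18, task22): task18 during task22 ✓
(task21, task17): task21 during task17 ✓
(task21, task20): task21 during task20 ✓
(task23, task22): task23 during task22 ✓
(task24, task17): task24 during task17 ✓
(task24, task20): task24 during task20 ✓
(task24, task21): task24 during task21 ✓
(task24, task27): task24 during task27 ✓
(task26, task19): task26 during task19 ✓
(task27, task20): task27 during task20 ✓
Count: 10.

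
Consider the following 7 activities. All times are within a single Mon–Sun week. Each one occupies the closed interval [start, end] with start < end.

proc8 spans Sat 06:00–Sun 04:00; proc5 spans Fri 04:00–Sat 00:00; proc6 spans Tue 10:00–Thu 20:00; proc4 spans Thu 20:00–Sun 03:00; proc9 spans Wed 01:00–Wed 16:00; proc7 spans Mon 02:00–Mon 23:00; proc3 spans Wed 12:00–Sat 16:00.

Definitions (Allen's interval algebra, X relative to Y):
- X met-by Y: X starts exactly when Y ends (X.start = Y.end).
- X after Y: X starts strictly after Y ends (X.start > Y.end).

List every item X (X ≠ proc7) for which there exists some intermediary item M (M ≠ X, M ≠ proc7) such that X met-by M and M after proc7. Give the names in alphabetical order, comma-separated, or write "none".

proc4

Target proc7 = [Mon 02:00, Mon 23:00].
Intermediaries M with M after proc7: proc3, proc4, proc5, proc6, proc8, proc9.
Via proc3 — items with X met-by proc3: none.
Via proc4 — items with X met-by proc4: none.
Via proc5 — items with X met-by proc5: none.
Via proc6 — items with X met-by proc6: proc4.
Via proc8 — items with X met-by proc8: none.
Via proc9 — items with X met-by proc9: none.
Union: proc4.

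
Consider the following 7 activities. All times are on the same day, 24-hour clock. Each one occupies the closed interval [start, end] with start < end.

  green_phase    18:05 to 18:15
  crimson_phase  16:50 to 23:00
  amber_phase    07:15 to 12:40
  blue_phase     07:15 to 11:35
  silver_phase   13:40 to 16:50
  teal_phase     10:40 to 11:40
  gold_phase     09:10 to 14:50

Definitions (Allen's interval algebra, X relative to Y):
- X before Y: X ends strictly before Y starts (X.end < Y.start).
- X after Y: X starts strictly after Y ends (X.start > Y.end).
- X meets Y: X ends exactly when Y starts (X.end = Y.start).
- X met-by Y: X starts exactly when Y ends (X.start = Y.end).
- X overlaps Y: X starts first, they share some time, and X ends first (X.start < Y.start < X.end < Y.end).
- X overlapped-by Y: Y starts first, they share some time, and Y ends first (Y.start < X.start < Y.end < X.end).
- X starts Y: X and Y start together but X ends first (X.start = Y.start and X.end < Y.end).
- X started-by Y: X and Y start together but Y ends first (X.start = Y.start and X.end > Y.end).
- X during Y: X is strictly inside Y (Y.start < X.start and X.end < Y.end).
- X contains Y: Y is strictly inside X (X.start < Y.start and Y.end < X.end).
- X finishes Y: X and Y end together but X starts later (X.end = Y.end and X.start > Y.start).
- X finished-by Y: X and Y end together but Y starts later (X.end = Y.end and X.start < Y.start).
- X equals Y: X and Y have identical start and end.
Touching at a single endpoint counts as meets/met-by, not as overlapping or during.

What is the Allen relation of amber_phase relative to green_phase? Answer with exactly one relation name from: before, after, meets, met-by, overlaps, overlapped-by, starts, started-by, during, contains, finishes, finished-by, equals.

amber_phase = [07:15, 12:40]; green_phase = [18:05, 18:15].
Compare endpoints: amber_phase.start < green_phase.start, amber_phase.start < green_phase.end, amber_phase.end < green_phase.start, amber_phase.end < green_phase.end.
That pattern is 'before'.

before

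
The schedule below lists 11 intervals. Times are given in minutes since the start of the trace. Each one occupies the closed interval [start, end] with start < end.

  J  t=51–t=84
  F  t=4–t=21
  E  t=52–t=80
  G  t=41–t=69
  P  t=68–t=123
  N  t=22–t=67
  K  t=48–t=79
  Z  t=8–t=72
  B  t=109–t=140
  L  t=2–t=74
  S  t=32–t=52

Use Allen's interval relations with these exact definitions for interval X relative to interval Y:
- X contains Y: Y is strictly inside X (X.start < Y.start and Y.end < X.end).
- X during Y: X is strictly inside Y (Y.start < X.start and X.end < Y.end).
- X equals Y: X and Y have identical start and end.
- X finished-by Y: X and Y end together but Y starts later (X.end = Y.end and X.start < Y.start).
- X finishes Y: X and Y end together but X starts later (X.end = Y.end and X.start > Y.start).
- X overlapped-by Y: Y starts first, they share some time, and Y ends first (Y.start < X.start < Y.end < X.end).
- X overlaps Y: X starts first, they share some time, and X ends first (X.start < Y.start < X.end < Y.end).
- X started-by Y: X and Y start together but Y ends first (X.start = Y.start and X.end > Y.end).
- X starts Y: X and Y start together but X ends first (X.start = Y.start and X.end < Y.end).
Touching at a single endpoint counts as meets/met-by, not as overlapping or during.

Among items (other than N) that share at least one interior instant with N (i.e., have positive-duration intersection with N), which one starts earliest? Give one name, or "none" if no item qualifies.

Target N = [t=22, t=67].
B [t=109, t=140] → after → excluded.
E [t=52, t=80] → overlapped-by → candidate.
F [t=4, t=21] → before → excluded.
G [t=41, t=69] → overlapped-by → candidate.
J [t=51, t=84] → overlapped-by → candidate.
K [t=48, t=79] → overlapped-by → candidate.
L [t=2, t=74] → contains → candidate.
P [t=68, t=123] → after → excluded.
S [t=32, t=52] → during → candidate.
Z [t=8, t=72] → contains → candidate.
Among candidates, earliest start is t=2 → L.

L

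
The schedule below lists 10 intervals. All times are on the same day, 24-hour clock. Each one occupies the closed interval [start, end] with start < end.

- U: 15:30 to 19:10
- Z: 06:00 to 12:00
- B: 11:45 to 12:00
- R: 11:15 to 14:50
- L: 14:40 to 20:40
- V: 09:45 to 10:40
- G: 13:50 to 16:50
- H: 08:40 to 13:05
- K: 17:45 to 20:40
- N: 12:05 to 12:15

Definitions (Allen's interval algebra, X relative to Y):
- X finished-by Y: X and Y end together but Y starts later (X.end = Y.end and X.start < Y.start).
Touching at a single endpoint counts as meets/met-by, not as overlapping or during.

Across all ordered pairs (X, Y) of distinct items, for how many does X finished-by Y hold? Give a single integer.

2

Checking all 90 ordered pairs for relation 'finished-by'; matching pairs in alphabetical order:
(L, K): L finished-by K ✓
(Z, B): Z finished-by B ✓
Count: 2.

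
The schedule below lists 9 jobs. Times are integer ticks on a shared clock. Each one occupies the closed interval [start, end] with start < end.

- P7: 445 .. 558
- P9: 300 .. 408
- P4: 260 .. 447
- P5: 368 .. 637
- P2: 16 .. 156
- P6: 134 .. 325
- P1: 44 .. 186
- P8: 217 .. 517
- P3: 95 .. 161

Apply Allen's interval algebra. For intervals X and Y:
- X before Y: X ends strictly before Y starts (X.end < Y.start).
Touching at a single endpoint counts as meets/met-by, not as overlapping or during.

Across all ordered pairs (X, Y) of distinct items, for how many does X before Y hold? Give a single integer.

Checking all 72 ordered pairs for relation 'before'; matching pairs in alphabetical order:
(P1, P4): P1 before P4 ✓
(P1, P5): P1 before P5 ✓
(P1, P7): P1 before P7 ✓
(P1, P8): P1 before P8 ✓
(P1, P9): P1 before P9 ✓
(P2, P4): P2 before P4 ✓
(P2, P5): P2 before P5 ✓
(P2, P7): P2 before P7 ✓
(P2, P8): P2 before P8 ✓
(P2, P9): P2 before P9 ✓
(P3, P4): P3 before P4 ✓
(P3, P5): P3 before P5 ✓
(P3, P7): P3 before P7 ✓
(P3, P8): P3 before P8 ✓
(P3, P9): P3 before P9 ✓
(P6, P5): P6 before P5 ✓
(P6, P7): P6 before P7 ✓
(P9, P7): P9 before P7 ✓
Count: 18.

18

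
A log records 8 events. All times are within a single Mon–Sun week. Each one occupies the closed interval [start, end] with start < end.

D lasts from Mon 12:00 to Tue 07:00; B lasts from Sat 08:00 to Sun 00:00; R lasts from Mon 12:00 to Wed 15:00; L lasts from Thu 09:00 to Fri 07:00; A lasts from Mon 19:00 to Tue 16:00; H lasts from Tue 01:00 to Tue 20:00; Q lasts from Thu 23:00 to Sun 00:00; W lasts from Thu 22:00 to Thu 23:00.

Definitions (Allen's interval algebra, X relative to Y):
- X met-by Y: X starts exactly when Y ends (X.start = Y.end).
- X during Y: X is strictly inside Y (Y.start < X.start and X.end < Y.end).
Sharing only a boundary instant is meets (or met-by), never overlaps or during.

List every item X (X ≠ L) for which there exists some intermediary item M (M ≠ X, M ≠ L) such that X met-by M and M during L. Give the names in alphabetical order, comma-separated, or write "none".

Q

Target L = [Thu 09:00, Fri 07:00].
Intermediaries M with M during L: W.
Via W — items with X met-by W: Q.
Union: Q.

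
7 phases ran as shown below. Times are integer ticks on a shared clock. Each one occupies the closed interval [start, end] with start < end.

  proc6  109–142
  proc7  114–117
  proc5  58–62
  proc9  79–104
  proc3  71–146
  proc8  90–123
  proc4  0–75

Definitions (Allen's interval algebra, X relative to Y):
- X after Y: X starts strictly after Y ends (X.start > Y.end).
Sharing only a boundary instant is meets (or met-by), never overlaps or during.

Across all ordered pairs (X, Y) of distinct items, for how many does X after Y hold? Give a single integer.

Checking all 42 ordered pairs for relation 'after'; matching pairs in alphabetical order:
(proc3, proc5): proc3 after proc5 ✓
(proc6, proc4): proc6 after proc4 ✓
(proc6, proc5): proc6 after proc5 ✓
(proc6, proc9): proc6 after proc9 ✓
(proc7, proc4): proc7 after proc4 ✓
(proc7, proc5): proc7 after proc5 ✓
(proc7, proc9): proc7 after proc9 ✓
(proc8, proc4): proc8 after proc4 ✓
(proc8, proc5): proc8 after proc5 ✓
(proc9, proc4): proc9 after proc4 ✓
(proc9, proc5): proc9 after proc5 ✓
Count: 11.

11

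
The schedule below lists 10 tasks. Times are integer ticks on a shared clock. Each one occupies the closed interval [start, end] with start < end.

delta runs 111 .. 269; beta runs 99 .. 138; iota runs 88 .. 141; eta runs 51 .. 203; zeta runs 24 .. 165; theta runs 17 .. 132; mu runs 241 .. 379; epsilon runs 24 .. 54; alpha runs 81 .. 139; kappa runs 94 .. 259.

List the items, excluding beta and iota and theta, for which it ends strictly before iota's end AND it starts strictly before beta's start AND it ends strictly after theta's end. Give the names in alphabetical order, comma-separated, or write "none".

Conditions: its end is strictly before iota's end (X.end < 141) AND its start is strictly before beta's start (X.start < 99) AND its end is strictly after theta's end (X.end > 132).
alpha: end 139 < 141? ✓; start 81 < 99? ✓; end 139 > 132? ✓ → yes.
delta: end 269 < 141? ✗; start 111 < 99? ✗; end 269 > 132? ✓ → no.
epsilon: end 54 < 141? ✓; start 24 < 99? ✓; end 54 > 132? ✗ → no.
eta: end 203 < 141? ✗; start 51 < 99? ✓; end 203 > 132? ✓ → no.
kappa: end 259 < 141? ✗; start 94 < 99? ✓; end 259 > 132? ✓ → no.
mu: end 379 < 141? ✗; start 241 < 99? ✗; end 379 > 132? ✓ → no.
zeta: end 165 < 141? ✗; start 24 < 99? ✓; end 165 > 132? ✓ → no.
Result: alpha.

alpha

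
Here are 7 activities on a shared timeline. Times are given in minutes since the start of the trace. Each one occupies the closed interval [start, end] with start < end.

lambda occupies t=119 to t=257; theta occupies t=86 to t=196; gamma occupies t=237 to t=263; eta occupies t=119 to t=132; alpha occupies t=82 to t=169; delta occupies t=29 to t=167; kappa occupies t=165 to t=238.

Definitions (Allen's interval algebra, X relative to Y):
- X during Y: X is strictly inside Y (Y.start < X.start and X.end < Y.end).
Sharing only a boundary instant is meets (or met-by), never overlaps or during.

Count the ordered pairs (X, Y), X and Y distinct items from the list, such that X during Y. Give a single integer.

Checking all 42 ordered pairs for relation 'during'; matching pairs in alphabetical order:
(eta, alpha): eta during alpha ✓
(eta, delta): eta during delta ✓
(eta, theta): eta during theta ✓
(kappa, lambda): kappa during lambda ✓
Count: 4.

4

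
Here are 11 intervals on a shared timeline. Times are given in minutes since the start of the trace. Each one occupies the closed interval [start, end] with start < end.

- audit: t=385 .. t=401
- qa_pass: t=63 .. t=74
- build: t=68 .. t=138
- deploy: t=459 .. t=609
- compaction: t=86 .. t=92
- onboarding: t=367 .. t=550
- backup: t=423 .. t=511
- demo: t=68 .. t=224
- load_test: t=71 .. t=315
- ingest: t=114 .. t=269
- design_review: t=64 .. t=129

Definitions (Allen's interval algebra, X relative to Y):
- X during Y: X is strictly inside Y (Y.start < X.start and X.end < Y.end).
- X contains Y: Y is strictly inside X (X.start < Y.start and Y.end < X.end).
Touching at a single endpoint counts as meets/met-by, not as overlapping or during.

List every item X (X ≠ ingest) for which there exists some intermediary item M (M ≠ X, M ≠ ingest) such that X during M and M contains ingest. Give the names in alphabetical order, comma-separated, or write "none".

Target ingest = [t=114, t=269].
Intermediaries M with M contains ingest: load_test.
Via load_test — items with X during load_test: compaction.
Union: compaction.

compaction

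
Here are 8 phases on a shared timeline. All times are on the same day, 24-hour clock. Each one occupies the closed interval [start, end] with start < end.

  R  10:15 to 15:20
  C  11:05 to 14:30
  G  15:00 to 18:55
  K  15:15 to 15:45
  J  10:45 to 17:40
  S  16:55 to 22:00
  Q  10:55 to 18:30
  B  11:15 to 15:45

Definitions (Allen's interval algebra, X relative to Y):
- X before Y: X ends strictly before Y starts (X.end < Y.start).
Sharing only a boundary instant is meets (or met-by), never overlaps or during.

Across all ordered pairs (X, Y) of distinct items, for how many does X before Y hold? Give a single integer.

Checking all 56 ordered pairs for relation 'before'; matching pairs in alphabetical order:
(B, S): B before S ✓
(C, G): C before G ✓
(C, K): C before K ✓
(C, S): C before S ✓
(K, S): K before S ✓
(R, S): R before S ✓
Count: 6.

6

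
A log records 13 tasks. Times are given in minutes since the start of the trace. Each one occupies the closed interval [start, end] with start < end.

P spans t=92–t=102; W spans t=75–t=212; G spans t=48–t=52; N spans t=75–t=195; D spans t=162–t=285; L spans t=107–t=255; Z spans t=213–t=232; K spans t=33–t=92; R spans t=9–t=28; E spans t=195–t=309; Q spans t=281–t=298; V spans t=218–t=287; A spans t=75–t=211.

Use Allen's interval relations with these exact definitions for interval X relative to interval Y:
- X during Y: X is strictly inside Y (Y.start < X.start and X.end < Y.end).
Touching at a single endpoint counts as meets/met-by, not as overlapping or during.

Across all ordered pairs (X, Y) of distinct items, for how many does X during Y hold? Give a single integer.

9

Checking all 156 ordered pairs for relation 'during'; matching pairs in alphabetical order:
(G, K): G during K ✓
(P, A): P during A ✓
(P, N): P during N ✓
(P, W): P during W ✓
(Q, E): Q during E ✓
(V, E): V during E ✓
(Z, D): Z during D ✓
(Z, E): Z during E ✓
(Z, L): Z during L ✓
Count: 9.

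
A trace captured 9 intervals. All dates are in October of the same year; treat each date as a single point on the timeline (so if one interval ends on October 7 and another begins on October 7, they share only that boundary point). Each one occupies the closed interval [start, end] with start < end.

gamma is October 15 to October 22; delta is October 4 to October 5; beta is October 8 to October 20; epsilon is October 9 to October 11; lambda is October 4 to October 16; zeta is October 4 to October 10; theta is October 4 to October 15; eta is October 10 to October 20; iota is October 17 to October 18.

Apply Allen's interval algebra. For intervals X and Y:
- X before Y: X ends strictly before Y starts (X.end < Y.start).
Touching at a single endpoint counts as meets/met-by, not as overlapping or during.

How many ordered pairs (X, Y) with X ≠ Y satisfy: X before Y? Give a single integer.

11

Checking all 72 ordered pairs for relation 'before'; matching pairs in alphabetical order:
(delta, beta): delta before beta ✓
(delta, epsilon): delta before epsilon ✓
(delta, eta): delta before eta ✓
(delta, gamma): delta before gamma ✓
(delta, iota): delta before iota ✓
(epsilon, gamma): epsilon before gamma ✓
(epsilon, iota): epsilon before iota ✓
(lambda, iota): lambda before iota ✓
(theta, iota): theta before iota ✓
(zeta, gamma): zeta before gamma ✓
(zeta, iota): zeta before iota ✓
Count: 11.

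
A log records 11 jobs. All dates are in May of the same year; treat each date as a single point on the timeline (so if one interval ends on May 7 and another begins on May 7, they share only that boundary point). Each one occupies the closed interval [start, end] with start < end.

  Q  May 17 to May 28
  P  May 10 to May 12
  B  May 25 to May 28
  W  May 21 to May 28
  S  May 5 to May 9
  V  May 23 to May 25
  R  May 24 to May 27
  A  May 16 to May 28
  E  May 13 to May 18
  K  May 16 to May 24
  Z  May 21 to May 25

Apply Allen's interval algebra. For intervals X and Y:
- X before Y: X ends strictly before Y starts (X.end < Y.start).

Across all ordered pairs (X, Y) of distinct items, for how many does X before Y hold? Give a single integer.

Checking all 110 ordered pairs for relation 'before'; matching pairs in alphabetical order:
(E, B): E before B ✓
(E, R): E before R ✓
(E, V): E before V ✓
(E, W): E before W ✓
(E, Z): E before Z ✓
(K, B): K before B ✓
(P, A): P before A ✓
(P, B): P before B ✓
(P, E): P before E ✓
(P, K): P before K ✓
(P, Q): P before Q ✓
(P, R): P before R ✓
(P, V): P before V ✓
(P, W): P before W ✓
(P, Z): P before Z ✓
(S, A): S before A ✓
(S, B): S before B ✓
(S, E): S before E ✓
(S, K): S before K ✓
(S, P): S before P ✓
(S, Q): S before Q ✓
(S, R): S before R ✓
(S, V): S before V ✓
(S, W): S before W ✓
... plus 1 further pairs not listed.
Count: 25.

25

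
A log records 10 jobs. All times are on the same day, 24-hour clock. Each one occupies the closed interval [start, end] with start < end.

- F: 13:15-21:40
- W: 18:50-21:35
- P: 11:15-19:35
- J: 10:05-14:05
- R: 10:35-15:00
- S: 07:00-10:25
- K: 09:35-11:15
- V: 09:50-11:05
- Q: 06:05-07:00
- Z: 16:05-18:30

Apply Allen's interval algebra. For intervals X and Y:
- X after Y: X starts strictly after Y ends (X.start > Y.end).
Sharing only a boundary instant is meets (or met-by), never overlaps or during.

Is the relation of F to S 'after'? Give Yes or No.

Yes

F = [13:15, 21:40], S = [07:00, 10:25].
Actual relation of F to S: after.
Asked whether 'after' holds → Yes.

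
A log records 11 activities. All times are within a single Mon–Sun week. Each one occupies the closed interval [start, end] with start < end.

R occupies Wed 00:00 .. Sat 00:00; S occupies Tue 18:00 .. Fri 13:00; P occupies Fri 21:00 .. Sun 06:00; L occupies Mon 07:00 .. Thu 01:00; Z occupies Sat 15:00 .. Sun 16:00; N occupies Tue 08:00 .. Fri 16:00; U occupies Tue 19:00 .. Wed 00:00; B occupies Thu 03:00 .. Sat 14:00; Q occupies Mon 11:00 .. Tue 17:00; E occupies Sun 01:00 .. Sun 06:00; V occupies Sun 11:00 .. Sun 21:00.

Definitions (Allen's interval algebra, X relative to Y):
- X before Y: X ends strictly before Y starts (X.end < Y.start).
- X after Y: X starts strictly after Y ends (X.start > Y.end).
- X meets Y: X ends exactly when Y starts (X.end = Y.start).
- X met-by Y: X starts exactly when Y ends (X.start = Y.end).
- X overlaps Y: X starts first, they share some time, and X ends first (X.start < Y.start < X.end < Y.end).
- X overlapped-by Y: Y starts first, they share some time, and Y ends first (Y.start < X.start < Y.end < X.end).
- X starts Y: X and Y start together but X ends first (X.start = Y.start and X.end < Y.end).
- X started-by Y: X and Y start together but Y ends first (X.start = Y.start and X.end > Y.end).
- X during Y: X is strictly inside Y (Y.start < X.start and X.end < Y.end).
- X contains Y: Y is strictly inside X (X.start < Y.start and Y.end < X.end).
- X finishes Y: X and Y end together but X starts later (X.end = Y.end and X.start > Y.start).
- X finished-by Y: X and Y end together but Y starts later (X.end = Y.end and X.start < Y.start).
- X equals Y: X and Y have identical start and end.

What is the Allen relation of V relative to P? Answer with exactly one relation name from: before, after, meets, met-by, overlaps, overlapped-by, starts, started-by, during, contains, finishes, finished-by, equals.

V = [Sun 11:00, Sun 21:00]; P = [Fri 21:00, Sun 06:00].
Compare endpoints: V.start > P.start, V.start > P.end, V.end > P.start, V.end > P.end.
That pattern is 'after'.

after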